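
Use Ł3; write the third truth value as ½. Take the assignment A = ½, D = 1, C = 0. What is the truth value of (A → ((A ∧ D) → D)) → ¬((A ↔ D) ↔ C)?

A ∧ D = ½ ∧ 1 = ½
(A ∧ D) → D = ½ → 1 = 1  [min(1, 1−½+1)]
A → ((A ∧ D) → D) = ½ → 1 = 1
A ↔ D = ½ ↔ 1 = ½
(A ↔ D) ↔ C = ½ ↔ 0 = ½
¬((A ↔ D) ↔ C) = ¬½ = ½
(A → ((A ∧ D) → D)) → ¬((A ↔ D) ↔ C) = 1 → ½ = ½

½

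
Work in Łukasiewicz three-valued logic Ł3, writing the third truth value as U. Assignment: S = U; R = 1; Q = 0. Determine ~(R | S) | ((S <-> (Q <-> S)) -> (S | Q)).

U

R | S = 1 | U = 1
~(R | S) = ~1 = 0
Q <-> S = 0 <-> U = U  [1 − |0−½|]
S <-> (Q <-> S) = U <-> U = 1
S | Q = U | 0 = U
(S <-> (Q <-> S)) -> (S | Q) = 1 -> U = U
~(R | S) | ((S <-> (Q <-> S)) -> (S | Q)) = 0 | U = U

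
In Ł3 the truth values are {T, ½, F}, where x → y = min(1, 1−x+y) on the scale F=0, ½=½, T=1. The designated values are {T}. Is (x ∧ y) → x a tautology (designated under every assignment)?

Yes

Every assignment of x, y over {T, ½, F} gives a value in {T}.
In particular, with x=½, y=½: (x ∧ y) → x = T.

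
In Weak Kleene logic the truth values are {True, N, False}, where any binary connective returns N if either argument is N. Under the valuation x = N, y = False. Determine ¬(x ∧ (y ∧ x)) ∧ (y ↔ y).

y ∧ x = False ∧ N = N
x ∧ (y ∧ x) = N ∧ N = N
¬(x ∧ (y ∧ x)) = ¬N = N
y ↔ y = False ↔ False = True
¬(x ∧ (y ∧ x)) ∧ (y ↔ y) = N ∧ True = N

N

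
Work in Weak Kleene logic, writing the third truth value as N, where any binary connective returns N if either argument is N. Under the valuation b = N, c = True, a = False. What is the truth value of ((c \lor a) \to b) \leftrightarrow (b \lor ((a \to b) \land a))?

c \lor a = True \lor False = True
(c \lor a) \to b = True \to N = N
a \to b = False \to N = N
(a \to b) \land a = N \land False = N
b \lor ((a \to b) \land a) = N \lor N = N
((c \lor a) \to b) \leftrightarrow (b \lor ((a \to b) \land a)) = N \leftrightarrow N = N

N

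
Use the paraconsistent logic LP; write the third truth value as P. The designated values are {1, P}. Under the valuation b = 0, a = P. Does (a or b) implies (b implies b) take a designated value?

Yes

a or b = P or 0 = P
b implies b = 0 implies 0 = 1
(a or b) implies (b implies b) = P implies 1 = 1  [not P or 1]
1 ∈ {1, P}.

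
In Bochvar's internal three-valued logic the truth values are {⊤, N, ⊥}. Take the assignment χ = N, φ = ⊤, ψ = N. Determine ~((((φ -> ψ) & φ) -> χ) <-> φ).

φ -> ψ = ⊤ -> N = N
(φ -> ψ) & φ = N & ⊤ = N
((φ -> ψ) & φ) -> χ = N -> N = N
(((φ -> ψ) & φ) -> χ) <-> φ = N <-> ⊤ = N
~((((φ -> ψ) & φ) -> χ) <-> φ) = ~N = N

N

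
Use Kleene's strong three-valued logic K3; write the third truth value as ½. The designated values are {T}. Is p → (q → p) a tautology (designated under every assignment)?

No

Countermodel: p=½, q=T gives ½, which is not designated.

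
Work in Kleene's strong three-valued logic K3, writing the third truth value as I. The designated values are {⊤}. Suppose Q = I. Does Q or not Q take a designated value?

not Q = not I = I
Q or not Q = I or I = I
I ∉ {⊤}.

No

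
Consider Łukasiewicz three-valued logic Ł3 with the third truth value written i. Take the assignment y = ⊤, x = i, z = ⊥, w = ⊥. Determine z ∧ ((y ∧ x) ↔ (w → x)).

⊥

y ∧ x = ⊤ ∧ i = i
w → x = ⊥ → i = ⊤  [min(1, 1−0+½)]
(y ∧ x) ↔ (w → x) = i ↔ ⊤ = i
z ∧ ((y ∧ x) ↔ (w → x)) = ⊥ ∧ i = ⊥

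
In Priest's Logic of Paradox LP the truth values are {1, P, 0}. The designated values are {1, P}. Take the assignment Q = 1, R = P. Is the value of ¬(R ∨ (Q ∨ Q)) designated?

No

Q ∨ Q = 1 ∨ 1 = 1
R ∨ (Q ∨ Q) = P ∨ 1 = 1
¬(R ∨ (Q ∨ Q)) = ¬1 = 0
0 ∉ {1, P}.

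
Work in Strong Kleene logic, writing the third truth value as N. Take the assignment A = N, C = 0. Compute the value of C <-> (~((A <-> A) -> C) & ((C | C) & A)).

A <-> A = N <-> N = N
(A <-> A) -> C = N -> 0 = N
~((A <-> A) -> C) = ~N = N
C | C = 0 | 0 = 0
(C | C) & A = 0 & N = 0
~((A <-> A) -> C) & ((C | C) & A) = N & 0 = 0
C <-> (~((A <-> A) -> C) & ((C | C) & A)) = 0 <-> 0 = 1

1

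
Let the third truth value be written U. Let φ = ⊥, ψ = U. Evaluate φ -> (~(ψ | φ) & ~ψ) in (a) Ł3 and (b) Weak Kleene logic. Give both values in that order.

⊤; U

In Ł3: ψ | φ = U | ⊥ = U
~(ψ | φ) = ~U = U
~ψ = ~U = U
~(ψ | φ) & ~ψ = U & U = U
φ -> (~(ψ | φ) & ~ψ) = ⊥ -> U = ⊤
In Weak Kleene logic: ψ | φ = U | ⊥ = U
~(ψ | φ) = ~U = U
~ψ = ~U = U
~(ψ | φ) & ~ψ = U & U = U
φ -> (~(ψ | φ) & ~ψ) = ⊥ -> U = U  [any arg is the third value ⇒ result is the third value]
They differ because Ł3 and Weak Kleene logic treat U differently under the binary connectives.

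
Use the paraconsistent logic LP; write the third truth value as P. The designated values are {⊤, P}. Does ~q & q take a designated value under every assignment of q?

Countermodel: q=⊤ gives ⊥, which is not designated.

No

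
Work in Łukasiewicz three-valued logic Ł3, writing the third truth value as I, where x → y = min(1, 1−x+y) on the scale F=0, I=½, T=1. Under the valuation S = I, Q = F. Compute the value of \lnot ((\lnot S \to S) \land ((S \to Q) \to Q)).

I

\lnot S = \lnot I = I
\lnot S \to S = I \to I = T
S \to Q = I \to F = I
(S \to Q) \to Q = I \to F = I
(\lnot S \to S) \land ((S \to Q) \to Q) = T \land I = I
\lnot ((\lnot S \to S) \land ((S \to Q) \to Q)) = \lnot I = I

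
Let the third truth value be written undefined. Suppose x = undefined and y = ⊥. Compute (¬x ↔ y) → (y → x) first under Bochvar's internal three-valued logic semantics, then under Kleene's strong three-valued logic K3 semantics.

In Bochvar's internal three-valued logic: ¬x = ¬undefined = undefined
¬x ↔ y = undefined ↔ ⊥ = undefined
y → x = ⊥ → undefined = undefined  [any arg is the third value ⇒ result is the third value]
(¬x ↔ y) → (y → x) = undefined → undefined = undefined
In Kleene's strong three-valued logic K3: ¬x = ¬undefined = undefined
¬x ↔ y = undefined ↔ ⊥ = undefined
y → x = ⊥ → undefined = ⊤
(¬x ↔ y) → (y → x) = undefined → ⊤ = ⊤
They differ because Bochvar's internal three-valued logic and Kleene's strong three-valued logic K3 treat undefined differently under the binary connectives.

undefined; ⊤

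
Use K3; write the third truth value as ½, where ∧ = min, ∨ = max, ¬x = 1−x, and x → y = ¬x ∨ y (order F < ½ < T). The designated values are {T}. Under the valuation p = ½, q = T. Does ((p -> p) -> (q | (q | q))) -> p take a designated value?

No

p -> p = ½ -> ½ = ½  [~½ | ½]
q | q = T | T = T
q | (q | q) = T | T = T
(p -> p) -> (q | (q | q)) = ½ -> T = T
((p -> p) -> (q | (q | q))) -> p = T -> ½ = ½
½ ∉ {T}.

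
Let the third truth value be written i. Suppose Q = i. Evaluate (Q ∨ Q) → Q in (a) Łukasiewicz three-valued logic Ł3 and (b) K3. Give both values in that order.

In Łukasiewicz three-valued logic Ł3: Q ∨ Q = i ∨ i = i
(Q ∨ Q) → Q = i → i = 1  [min(1, 1−½+½)]
In K3: Q ∨ Q = i ∨ i = i
(Q ∨ Q) → Q = i → i = i  [¬i ∨ i]
They differ because Łukasiewicz three-valued logic Ł3 and K3 treat i differently under implication.

1; i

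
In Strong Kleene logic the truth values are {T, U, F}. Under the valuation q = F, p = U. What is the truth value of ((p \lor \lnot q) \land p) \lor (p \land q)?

\lnot q = \lnot F = T
p \lor \lnot q = U \lor T = T
(p \lor \lnot q) \land p = T \land U = U
p \land q = U \land F = F
((p \lor \lnot q) \land p) \lor (p \land q) = U \lor F = U

U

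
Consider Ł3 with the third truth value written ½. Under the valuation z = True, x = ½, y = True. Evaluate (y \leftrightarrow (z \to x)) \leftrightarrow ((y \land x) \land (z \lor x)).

True

z \to x = True \to ½ = ½  [min(1, 1−1+½)]
y \leftrightarrow (z \to x) = True \leftrightarrow ½ = ½
y \land x = True \land ½ = ½
z \lor x = True \lor ½ = True
(y \land x) \land (z \lor x) = ½ \land True = ½
(y \leftrightarrow (z \to x)) \leftrightarrow ((y \land x) \land (z \lor x)) = ½ \leftrightarrow ½ = True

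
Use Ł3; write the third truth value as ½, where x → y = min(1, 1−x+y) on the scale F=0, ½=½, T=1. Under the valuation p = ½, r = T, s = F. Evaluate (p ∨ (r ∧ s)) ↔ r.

r ∧ s = T ∧ F = F
p ∨ (r ∧ s) = ½ ∨ F = ½
(p ∨ (r ∧ s)) ↔ r = ½ ↔ T = ½  [1 − |½−1|]

½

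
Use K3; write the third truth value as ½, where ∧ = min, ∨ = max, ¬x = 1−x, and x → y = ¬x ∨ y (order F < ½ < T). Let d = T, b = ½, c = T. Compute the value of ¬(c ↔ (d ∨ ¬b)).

F

¬b = ¬½ = ½
d ∨ ¬b = T ∨ ½ = T
c ↔ (d ∨ ¬b) = T ↔ T = T
¬(c ↔ (d ∨ ¬b)) = ¬T = F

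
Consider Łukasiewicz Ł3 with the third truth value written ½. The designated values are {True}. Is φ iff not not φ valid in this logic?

Yes

Every assignment of φ over {True, ½, False} gives a value in {True}.
In particular, with φ=½: φ iff not not φ = True.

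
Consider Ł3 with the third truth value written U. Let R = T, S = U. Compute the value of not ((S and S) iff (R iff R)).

S and S = U and U = U
R iff R = T iff T = T
(S and S) iff (R iff R) = U iff T = U  [1 − |½−1|]
not ((S and S) iff (R iff R)) = not U = U

U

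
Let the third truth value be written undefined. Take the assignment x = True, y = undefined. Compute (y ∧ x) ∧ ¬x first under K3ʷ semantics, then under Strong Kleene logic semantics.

In K3ʷ: y ∧ x = undefined ∧ True = undefined
¬x = ¬True = False
(y ∧ x) ∧ ¬x = undefined ∧ False = undefined
In Strong Kleene logic: y ∧ x = undefined ∧ True = undefined
¬x = ¬True = False
(y ∧ x) ∧ ¬x = undefined ∧ False = False
They differ because K3ʷ and Strong Kleene logic treat undefined differently under the binary connectives.

undefined; False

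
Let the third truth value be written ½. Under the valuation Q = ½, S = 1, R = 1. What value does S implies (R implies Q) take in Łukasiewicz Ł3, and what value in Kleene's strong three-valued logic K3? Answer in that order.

½; ½

In Łukasiewicz Ł3: R implies Q = 1 implies ½ = ½  [min(1, 1−1+½)]
S implies (R implies Q) = 1 implies ½ = ½
In Kleene's strong three-valued logic K3: R implies Q = 1 implies ½ = ½
S implies (R implies Q) = 1 implies ½ = ½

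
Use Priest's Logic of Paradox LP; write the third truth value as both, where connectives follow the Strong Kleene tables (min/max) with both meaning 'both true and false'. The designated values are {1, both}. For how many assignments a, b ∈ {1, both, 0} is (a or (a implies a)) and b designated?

6

Of the 9 assignments, 6 give a value in {1, both}.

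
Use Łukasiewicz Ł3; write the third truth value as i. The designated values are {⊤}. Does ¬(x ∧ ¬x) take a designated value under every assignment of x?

No

Countermodel: x=i gives i, which is not designated.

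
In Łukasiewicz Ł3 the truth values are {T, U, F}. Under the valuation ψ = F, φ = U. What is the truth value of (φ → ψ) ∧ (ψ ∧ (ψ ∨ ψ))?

F

φ → ψ = U → F = U  [min(1, 1−½+0)]
ψ ∨ ψ = F ∨ F = F
ψ ∧ (ψ ∨ ψ) = F ∧ F = F
(φ → ψ) ∧ (ψ ∧ (ψ ∨ ψ)) = U ∧ F = F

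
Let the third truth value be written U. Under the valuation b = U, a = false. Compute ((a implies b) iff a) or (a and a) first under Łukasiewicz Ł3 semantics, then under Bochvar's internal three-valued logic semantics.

false; U

In Łukasiewicz Ł3: a implies b = false implies U = true  [min(1, 1−0+½)]
(a implies b) iff a = true iff false = false
a and a = false and false = false
((a implies b) iff a) or (a and a) = false or false = false
In Bochvar's internal three-valued logic: a implies b = false implies U = U  [any arg is the third value ⇒ result is the third value]
(a implies b) iff a = U iff false = U
a and a = false and false = false
((a implies b) iff a) or (a and a) = U or false = U
They differ because Łukasiewicz Ł3 and Bochvar's internal three-valued logic treat U differently under the binary connectives.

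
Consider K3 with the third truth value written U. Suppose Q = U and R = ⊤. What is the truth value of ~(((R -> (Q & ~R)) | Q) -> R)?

~R = ~⊤ = ⊥
Q & ~R = U & ⊥ = ⊥
R -> (Q & ~R) = ⊤ -> ⊥ = ⊥
(R -> (Q & ~R)) | Q = ⊥ | U = U
((R -> (Q & ~R)) | Q) -> R = U -> ⊤ = ⊤  [~U | ⊤]
~(((R -> (Q & ~R)) | Q) -> R) = ~⊤ = ⊥

⊥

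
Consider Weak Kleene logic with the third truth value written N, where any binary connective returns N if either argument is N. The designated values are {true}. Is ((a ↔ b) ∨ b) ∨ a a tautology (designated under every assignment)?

Countermodel: a=true, b=N gives N, which is not designated.

No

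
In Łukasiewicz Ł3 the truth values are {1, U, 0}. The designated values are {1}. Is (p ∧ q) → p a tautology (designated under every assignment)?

Yes

Every assignment of p, q over {1, U, 0} gives a value in {1}.
In particular, with p=U, q=U: (p ∧ q) → p = 1.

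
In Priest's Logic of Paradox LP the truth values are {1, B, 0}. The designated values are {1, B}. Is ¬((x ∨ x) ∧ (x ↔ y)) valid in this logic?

Countermodel: x=1, y=1 gives 0, which is not designated.

No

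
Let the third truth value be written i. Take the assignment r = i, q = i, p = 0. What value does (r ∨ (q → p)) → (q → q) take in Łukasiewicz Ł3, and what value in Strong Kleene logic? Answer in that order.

1; i

In Łukasiewicz Ł3: q → p = i → 0 = i  [min(1, 1−½+0)]
r ∨ (q → p) = i ∨ i = i
q → q = i → i = 1
(r ∨ (q → p)) → (q → q) = i → 1 = 1
In Strong Kleene logic: q → p = i → 0 = i  [¬i ∨ 0]
r ∨ (q → p) = i ∨ i = i
q → q = i → i = i
(r ∨ (q → p)) → (q → q) = i → i = i
They differ because Łukasiewicz Ł3 and Strong Kleene logic treat i differently under implication.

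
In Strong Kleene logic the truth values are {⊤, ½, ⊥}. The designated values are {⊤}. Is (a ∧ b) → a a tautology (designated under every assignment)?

Countermodel: a=½, b=⊤ gives ½, which is not designated.

No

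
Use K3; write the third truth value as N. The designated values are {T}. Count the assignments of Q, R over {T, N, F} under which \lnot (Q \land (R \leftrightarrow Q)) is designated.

Designated under: (Q=T, R=F); (Q=F, R=T); (Q=F, R=N); (Q=F, R=F).

4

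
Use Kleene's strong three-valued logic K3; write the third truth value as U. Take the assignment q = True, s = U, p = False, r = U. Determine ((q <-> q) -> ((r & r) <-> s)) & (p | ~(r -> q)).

q <-> q = True <-> True = True
r & r = U & U = U
(r & r) <-> s = U <-> U = U
(q <-> q) -> ((r & r) <-> s) = True -> U = U  [~True | U]
r -> q = U -> True = True
~(r -> q) = ~True = False
p | ~(r -> q) = False | False = False
((q <-> q) -> ((r & r) <-> s)) & (p | ~(r -> q)) = U & False = False

False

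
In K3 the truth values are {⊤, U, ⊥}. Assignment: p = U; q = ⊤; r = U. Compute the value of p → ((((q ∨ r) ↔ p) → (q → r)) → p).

U

q ∨ r = ⊤ ∨ U = ⊤
(q ∨ r) ↔ p = ⊤ ↔ U = U
q → r = ⊤ → U = U  [¬⊤ ∨ U]
((q ∨ r) ↔ p) → (q → r) = U → U = U
(((q ∨ r) ↔ p) → (q → r)) → p = U → U = U
p → ((((q ∨ r) ↔ p) → (q → r)) → p) = U → U = U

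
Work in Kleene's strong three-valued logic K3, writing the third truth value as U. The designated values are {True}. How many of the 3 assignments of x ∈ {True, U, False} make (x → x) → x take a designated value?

1

x=True: True ✓
x=U: U ·
x=False: False ·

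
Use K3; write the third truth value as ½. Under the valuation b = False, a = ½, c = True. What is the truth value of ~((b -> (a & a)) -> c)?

a & a = ½ & ½ = ½
b -> (a & a) = False -> ½ = True  [~False | ½]
(b -> (a & a)) -> c = True -> True = True
~((b -> (a & a)) -> c) = ~True = False

False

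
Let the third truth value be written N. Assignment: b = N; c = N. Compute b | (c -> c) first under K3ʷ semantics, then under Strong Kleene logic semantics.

In K3ʷ: c -> c = N -> N = N  [any arg is the third value ⇒ result is the third value]
b | (c -> c) = N | N = N
In Strong Kleene logic: c -> c = N -> N = N  [~N | N]
b | (c -> c) = N | N = N

N; N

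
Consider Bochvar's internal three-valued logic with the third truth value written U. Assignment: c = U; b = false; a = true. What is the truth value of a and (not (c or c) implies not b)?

U

c or c = U or U = U
not (c or c) = not U = U
not b = not false = true
not (c or c) implies not b = U implies true = U  [any arg is the third value ⇒ result is the third value]
a and (not (c or c) implies not b) = true and U = U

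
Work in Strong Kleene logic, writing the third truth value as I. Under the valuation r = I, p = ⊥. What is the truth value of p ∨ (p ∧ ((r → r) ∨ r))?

r → r = I → I = I
(r → r) ∨ r = I ∨ I = I
p ∧ ((r → r) ∨ r) = ⊥ ∧ I = ⊥
p ∨ (p ∧ ((r → r) ∨ r)) = ⊥ ∨ ⊥ = ⊥

⊥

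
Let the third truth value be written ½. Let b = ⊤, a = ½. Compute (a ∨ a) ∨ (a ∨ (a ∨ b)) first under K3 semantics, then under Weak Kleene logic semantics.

⊤; ½

In K3: a ∨ a = ½ ∨ ½ = ½
a ∨ b = ½ ∨ ⊤ = ⊤
a ∨ (a ∨ b) = ½ ∨ ⊤ = ⊤
(a ∨ a) ∨ (a ∨ (a ∨ b)) = ½ ∨ ⊤ = ⊤
In Weak Kleene logic: a ∨ a = ½ ∨ ½ = ½
a ∨ b = ½ ∨ ⊤ = ½
a ∨ (a ∨ b) = ½ ∨ ½ = ½
(a ∨ a) ∨ (a ∨ (a ∨ b)) = ½ ∨ ½ = ½
They differ because K3 and Weak Kleene logic treat ½ differently under the binary connectives.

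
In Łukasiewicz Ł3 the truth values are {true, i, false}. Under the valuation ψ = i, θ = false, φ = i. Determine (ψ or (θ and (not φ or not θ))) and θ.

false

not φ = not i = i
not θ = not false = true
not φ or not θ = i or true = true
θ and (not φ or not θ) = false and true = false
ψ or (θ and (not φ or not θ)) = i or false = i
(ψ or (θ and (not φ or not θ))) and θ = i and false = false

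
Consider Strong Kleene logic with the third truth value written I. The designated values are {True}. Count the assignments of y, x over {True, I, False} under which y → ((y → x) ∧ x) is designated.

5

Of the 9 assignments, 5 give a value in {True}.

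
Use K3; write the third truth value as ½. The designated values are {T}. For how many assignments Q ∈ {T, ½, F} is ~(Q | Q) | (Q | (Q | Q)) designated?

Q=T: T ✓
Q=½: ½ ·
Q=F: T ✓

2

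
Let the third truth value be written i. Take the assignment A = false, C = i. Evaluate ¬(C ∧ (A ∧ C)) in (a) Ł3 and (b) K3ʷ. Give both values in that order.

In Ł3: A ∧ C = false ∧ i = false
C ∧ (A ∧ C) = i ∧ false = false
¬(C ∧ (A ∧ C)) = ¬false = true
In K3ʷ: A ∧ C = false ∧ i = i
C ∧ (A ∧ C) = i ∧ i = i
¬(C ∧ (A ∧ C)) = ¬i = i
They differ because Ł3 and K3ʷ treat i differently under the binary connectives.

true; i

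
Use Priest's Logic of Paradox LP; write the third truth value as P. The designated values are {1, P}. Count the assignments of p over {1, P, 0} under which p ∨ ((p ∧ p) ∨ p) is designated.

2

p=1: 1 ✓
p=P: P ✓
p=0: 0 ·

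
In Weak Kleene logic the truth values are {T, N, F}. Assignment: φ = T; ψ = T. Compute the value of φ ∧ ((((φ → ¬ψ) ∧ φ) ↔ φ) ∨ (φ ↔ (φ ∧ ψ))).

¬ψ = ¬T = F
φ → ¬ψ = T → F = F
(φ → ¬ψ) ∧ φ = F ∧ T = F
((φ → ¬ψ) ∧ φ) ↔ φ = F ↔ T = F
φ ∧ ψ = T ∧ T = T
φ ↔ (φ ∧ ψ) = T ↔ T = T
(((φ → ¬ψ) ∧ φ) ↔ φ) ∨ (φ ↔ (φ ∧ ψ)) = F ∨ T = T
φ ∧ ((((φ → ¬ψ) ∧ φ) ↔ φ) ∨ (φ ↔ (φ ∧ ψ))) = T ∧ T = T

T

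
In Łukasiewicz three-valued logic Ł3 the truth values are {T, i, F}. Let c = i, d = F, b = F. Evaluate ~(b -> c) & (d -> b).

F

b -> c = F -> i = T  [min(1, 1−0+½)]
~(b -> c) = ~T = F
d -> b = F -> F = T
~(b -> c) & (d -> b) = F & T = F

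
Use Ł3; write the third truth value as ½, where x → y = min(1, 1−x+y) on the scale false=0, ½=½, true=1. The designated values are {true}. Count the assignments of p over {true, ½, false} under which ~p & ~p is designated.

p=true: false ·
p=½: ½ ·
p=false: true ✓

1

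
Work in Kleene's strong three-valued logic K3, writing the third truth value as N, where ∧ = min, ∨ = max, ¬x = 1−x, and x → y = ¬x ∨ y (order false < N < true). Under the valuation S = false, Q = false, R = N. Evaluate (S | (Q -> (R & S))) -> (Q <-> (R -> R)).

R & S = N & false = false
Q -> (R & S) = false -> false = true
S | (Q -> (R & S)) = false | true = true
R -> R = N -> N = N
Q <-> (R -> R) = false <-> N = N
(S | (Q -> (R & S))) -> (Q <-> (R -> R)) = true -> N = N

N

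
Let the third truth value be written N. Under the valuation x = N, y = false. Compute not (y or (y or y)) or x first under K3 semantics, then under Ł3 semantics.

true; true

In K3: y or y = false or false = false
y or (y or y) = false or false = false
not (y or (y or y)) = not false = true
not (y or (y or y)) or x = true or N = true
In Ł3: y or y = false or false = false
y or (y or y) = false or false = false
not (y or (y or y)) = not false = true
not (y or (y or y)) or x = true or N = true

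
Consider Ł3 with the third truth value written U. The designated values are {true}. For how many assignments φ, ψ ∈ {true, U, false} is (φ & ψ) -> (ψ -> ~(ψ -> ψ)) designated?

7

Of the 9 assignments, 7 give a value in {true}.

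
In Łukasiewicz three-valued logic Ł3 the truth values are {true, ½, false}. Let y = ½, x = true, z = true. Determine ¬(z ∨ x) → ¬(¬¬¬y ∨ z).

true

z ∨ x = true ∨ true = true
¬(z ∨ x) = ¬true = false
¬y = ¬½ = ½
¬¬y = ¬½ = ½
¬¬¬y = ¬½ = ½
¬¬¬y ∨ z = ½ ∨ true = true
¬(¬¬¬y ∨ z) = ¬true = false
¬(z ∨ x) → ¬(¬¬¬y ∨ z) = false → false = true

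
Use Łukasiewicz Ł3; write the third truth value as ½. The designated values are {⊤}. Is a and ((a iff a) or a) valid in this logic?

Countermodel: a=½ gives ½, which is not designated.

No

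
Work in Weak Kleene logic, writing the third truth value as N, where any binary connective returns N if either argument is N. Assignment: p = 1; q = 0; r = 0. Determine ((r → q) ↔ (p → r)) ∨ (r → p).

1

r → q = 0 → 0 = 1
p → r = 1 → 0 = 0
(r → q) ↔ (p → r) = 1 ↔ 0 = 0
r → p = 0 → 1 = 1
((r → q) ↔ (p → r)) ∨ (r → p) = 0 ∨ 1 = 1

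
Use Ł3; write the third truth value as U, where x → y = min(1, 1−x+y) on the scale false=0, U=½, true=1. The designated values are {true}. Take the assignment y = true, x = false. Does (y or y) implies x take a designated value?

y or y = true or true = true
(y or y) implies x = true implies false = false
false ∉ {true}.

No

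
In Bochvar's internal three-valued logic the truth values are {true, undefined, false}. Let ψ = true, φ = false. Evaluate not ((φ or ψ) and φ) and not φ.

true

φ or ψ = false or true = true
(φ or ψ) and φ = true and false = false
not ((φ or ψ) and φ) = not false = true
not φ = not false = true
not ((φ or ψ) and φ) and not φ = true and true = true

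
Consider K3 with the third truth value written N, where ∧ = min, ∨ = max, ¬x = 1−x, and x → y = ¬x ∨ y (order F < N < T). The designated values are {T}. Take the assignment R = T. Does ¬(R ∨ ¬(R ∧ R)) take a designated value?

No

R ∧ R = T ∧ T = T
¬(R ∧ R) = ¬T = F
R ∨ ¬(R ∧ R) = T ∨ F = T
¬(R ∨ ¬(R ∧ R)) = ¬T = F
F ∉ {T}.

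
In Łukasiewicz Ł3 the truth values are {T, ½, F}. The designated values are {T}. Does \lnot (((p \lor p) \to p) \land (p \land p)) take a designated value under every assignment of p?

No

Countermodel: p=T gives F, which is not designated.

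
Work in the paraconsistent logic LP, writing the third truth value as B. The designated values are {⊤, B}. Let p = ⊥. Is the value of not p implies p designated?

No

not p = not ⊥ = ⊤
not p implies p = ⊤ implies ⊥ = ⊥
⊥ ∉ {⊤, B}.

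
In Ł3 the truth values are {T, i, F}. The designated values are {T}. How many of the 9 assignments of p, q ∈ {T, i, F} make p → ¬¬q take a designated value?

6

Of the 9 assignments, 6 give a value in {T}.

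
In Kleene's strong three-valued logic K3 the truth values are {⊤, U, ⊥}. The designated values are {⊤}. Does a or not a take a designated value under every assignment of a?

No

Countermodel: a=U gives U, which is not designated.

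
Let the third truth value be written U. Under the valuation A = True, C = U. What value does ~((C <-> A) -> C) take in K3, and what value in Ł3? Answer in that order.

In K3: C <-> A = U <-> True = U
(C <-> A) -> C = U -> U = U  [~U | U]
~((C <-> A) -> C) = ~U = U
In Ł3: C <-> A = U <-> True = U  [1 − |½−1|]
(C <-> A) -> C = U -> U = True
~((C <-> A) -> C) = ~True = False
They differ because K3 and Ł3 treat U differently under implication.

U; False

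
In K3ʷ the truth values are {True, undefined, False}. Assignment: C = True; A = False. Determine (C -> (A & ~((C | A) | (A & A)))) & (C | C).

C | A = True | False = True
A & A = False & False = False
(C | A) | (A & A) = True | False = True
~((C | A) | (A & A)) = ~True = False
A & ~((C | A) | (A & A)) = False & False = False
C -> (A & ~((C | A) | (A & A))) = True -> False = False
C | C = True | True = True
(C -> (A & ~((C | A) | (A & A)))) & (C | C) = False & True = False

False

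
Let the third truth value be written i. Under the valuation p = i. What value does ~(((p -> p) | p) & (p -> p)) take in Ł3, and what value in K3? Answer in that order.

0; i

In Ł3: p -> p = i -> i = 1
(p -> p) | p = 1 | i = 1
p -> p = i -> i = 1
((p -> p) | p) & (p -> p) = 1 & 1 = 1
~(((p -> p) | p) & (p -> p)) = ~1 = 0
In K3: p -> p = i -> i = i  [~i | i]
(p -> p) | p = i | i = i
p -> p = i -> i = i
((p -> p) | p) & (p -> p) = i & i = i
~(((p -> p) | p) & (p -> p)) = ~i = i
They differ because Ł3 and K3 treat i differently under implication.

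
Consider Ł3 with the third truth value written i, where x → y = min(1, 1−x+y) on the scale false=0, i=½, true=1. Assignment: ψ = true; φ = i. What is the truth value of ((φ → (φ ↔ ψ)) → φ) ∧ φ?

φ ↔ ψ = i ↔ true = i  [1 − |½−1|]
φ → (φ ↔ ψ) = i → i = true
(φ → (φ ↔ ψ)) → φ = true → i = i
((φ → (φ ↔ ψ)) → φ) ∧ φ = i ∧ i = i

i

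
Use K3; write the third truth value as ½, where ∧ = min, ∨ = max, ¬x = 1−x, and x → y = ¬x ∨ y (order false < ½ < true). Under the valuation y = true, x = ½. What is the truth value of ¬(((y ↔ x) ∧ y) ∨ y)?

y ↔ x = true ↔ ½ = ½
(y ↔ x) ∧ y = ½ ∧ true = ½
((y ↔ x) ∧ y) ∨ y = ½ ∨ true = true
¬(((y ↔ x) ∧ y) ∨ y) = ¬true = false

false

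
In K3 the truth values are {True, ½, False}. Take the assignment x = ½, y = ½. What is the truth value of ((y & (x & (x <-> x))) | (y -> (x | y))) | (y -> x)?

½

x <-> x = ½ <-> ½ = ½
x & (x <-> x) = ½ & ½ = ½
y & (x & (x <-> x)) = ½ & ½ = ½
x | y = ½ | ½ = ½
y -> (x | y) = ½ -> ½ = ½  [~½ | ½]
(y & (x & (x <-> x))) | (y -> (x | y)) = ½ | ½ = ½
y -> x = ½ -> ½ = ½
((y & (x & (x <-> x))) | (y -> (x | y))) | (y -> x) = ½ | ½ = ½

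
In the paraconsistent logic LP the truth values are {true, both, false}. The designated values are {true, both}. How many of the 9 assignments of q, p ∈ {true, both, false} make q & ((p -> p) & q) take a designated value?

Of the 9 assignments, 6 give a value in {true, both}.

6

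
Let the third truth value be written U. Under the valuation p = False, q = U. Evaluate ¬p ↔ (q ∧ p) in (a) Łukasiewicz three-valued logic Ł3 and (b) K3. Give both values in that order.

False; False

In Łukasiewicz three-valued logic Ł3: ¬p = ¬False = True
q ∧ p = U ∧ False = False
¬p ↔ (q ∧ p) = True ↔ False = False
In K3: ¬p = ¬False = True
q ∧ p = U ∧ False = False
¬p ↔ (q ∧ p) = True ↔ False = False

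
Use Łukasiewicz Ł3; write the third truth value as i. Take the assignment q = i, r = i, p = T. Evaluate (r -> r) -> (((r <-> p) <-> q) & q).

i

r -> r = i -> i = T
r <-> p = i <-> T = i
(r <-> p) <-> q = i <-> i = T
((r <-> p) <-> q) & q = T & i = i
(r -> r) -> (((r <-> p) <-> q) & q) = T -> i = i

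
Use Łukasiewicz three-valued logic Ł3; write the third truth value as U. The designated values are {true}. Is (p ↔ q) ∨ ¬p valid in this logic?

Countermodel: p=true, q=U gives U, which is not designated.

No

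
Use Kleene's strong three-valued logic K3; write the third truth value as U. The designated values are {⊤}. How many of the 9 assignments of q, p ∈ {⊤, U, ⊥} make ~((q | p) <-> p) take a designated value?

Designated under: (q=⊤, p=⊥).

1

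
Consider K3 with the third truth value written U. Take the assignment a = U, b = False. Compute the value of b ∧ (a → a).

a → a = U → U = U  [¬U ∨ U]
b ∧ (a → a) = False ∧ U = False

False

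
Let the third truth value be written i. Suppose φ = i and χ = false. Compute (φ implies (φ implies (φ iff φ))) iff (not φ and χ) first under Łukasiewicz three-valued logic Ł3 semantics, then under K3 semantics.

false; i

In Łukasiewicz three-valued logic Ł3: φ iff φ = i iff i = true  [1 − |½−½|]
φ implies (φ iff φ) = i implies true = true
φ implies (φ implies (φ iff φ)) = i implies true = true
not φ = not i = i
not φ and χ = i and false = false
(φ implies (φ implies (φ iff φ))) iff (not φ and χ) = true iff false = false
In K3: φ iff φ = i iff i = i
φ implies (φ iff φ) = i implies i = i  [not i or i]
φ implies (φ implies (φ iff φ)) = i implies i = i
not φ = not i = i
not φ and χ = i and false = false
(φ implies (φ implies (φ iff φ))) iff (not φ and χ) = i iff false = i
They differ because Łukasiewicz three-valued logic Ł3 and K3 treat i differently under implication.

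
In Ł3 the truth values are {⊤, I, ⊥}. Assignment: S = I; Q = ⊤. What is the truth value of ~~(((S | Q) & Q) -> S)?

S | Q = I | ⊤ = ⊤
(S | Q) & Q = ⊤ & ⊤ = ⊤
((S | Q) & Q) -> S = ⊤ -> I = I  [min(1, 1−1+½)]
~(((S | Q) & Q) -> S) = ~I = I
~~(((S | Q) & Q) -> S) = ~I = I

I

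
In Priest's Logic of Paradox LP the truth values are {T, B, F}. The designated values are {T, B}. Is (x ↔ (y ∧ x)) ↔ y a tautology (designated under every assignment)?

Countermodel: x=F, y=F gives F, which is not designated.

No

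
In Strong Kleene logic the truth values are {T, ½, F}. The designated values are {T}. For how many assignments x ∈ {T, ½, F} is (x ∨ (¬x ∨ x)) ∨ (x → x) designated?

2

x=T: T ✓
x=½: ½ ·
x=F: T ✓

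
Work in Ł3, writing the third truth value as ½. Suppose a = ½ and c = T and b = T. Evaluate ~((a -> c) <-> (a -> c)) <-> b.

F

a -> c = ½ -> T = T  [min(1, 1−½+1)]
a -> c = ½ -> T = T
(a -> c) <-> (a -> c) = T <-> T = T
~((a -> c) <-> (a -> c)) = ~T = F
~((a -> c) <-> (a -> c)) <-> b = F <-> T = F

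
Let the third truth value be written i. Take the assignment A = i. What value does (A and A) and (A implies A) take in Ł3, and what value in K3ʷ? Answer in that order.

i; i

In Ł3: A and A = i and i = i
A implies A = i implies i = true
(A and A) and (A implies A) = i and true = i
In K3ʷ: A and A = i and i = i
A implies A = i implies i = i  [any arg is the third value ⇒ result is the third value]
(A and A) and (A implies A) = i and i = i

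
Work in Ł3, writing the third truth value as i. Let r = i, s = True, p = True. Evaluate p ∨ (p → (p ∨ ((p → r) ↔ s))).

p → r = True → i = i  [min(1, 1−1+½)]
(p → r) ↔ s = i ↔ True = i
p ∨ ((p → r) ↔ s) = True ∨ i = True
p → (p ∨ ((p → r) ↔ s)) = True → True = True
p ∨ (p → (p ∨ ((p → r) ↔ s))) = True ∨ True = True

True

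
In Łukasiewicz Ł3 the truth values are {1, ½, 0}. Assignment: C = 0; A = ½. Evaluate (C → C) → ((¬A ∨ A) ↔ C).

C → C = 0 → 0 = 1
¬A = ¬½ = ½
¬A ∨ A = ½ ∨ ½ = ½
(¬A ∨ A) ↔ C = ½ ↔ 0 = ½  [1 − |½−0|]
(C → C) → ((¬A ∨ A) ↔ C) = 1 → ½ = ½

½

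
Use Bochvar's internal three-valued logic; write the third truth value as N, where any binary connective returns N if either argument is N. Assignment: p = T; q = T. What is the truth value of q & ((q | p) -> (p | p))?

T

q | p = T | T = T
p | p = T | T = T
(q | p) -> (p | p) = T -> T = T
q & ((q | p) -> (p | p)) = T & T = T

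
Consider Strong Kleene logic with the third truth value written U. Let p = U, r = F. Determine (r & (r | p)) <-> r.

r | p = F | U = U
r & (r | p) = F & U = F
(r & (r | p)) <-> r = F <-> F = T

T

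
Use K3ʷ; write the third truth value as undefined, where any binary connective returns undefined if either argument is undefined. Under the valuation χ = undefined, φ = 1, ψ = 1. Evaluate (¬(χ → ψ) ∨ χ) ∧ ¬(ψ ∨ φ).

undefined

χ → ψ = undefined → 1 = undefined  [any arg is the third value ⇒ result is the third value]
¬(χ → ψ) = ¬undefined = undefined
¬(χ → ψ) ∨ χ = undefined ∨ undefined = undefined
ψ ∨ φ = 1 ∨ 1 = 1
¬(ψ ∨ φ) = ¬1 = 0
(¬(χ → ψ) ∨ χ) ∧ ¬(ψ ∨ φ) = undefined ∧ 0 = undefined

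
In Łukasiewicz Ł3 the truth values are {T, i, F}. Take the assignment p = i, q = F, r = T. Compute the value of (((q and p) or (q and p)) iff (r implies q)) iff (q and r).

q and p = F and i = F
q and p = F and i = F
(q and p) or (q and p) = F or F = F
r implies q = T implies F = F
((q and p) or (q and p)) iff (r implies q) = F iff F = T
q and r = F and T = F
(((q and p) or (q and p)) iff (r implies q)) iff (q and r) = T iff F = F

F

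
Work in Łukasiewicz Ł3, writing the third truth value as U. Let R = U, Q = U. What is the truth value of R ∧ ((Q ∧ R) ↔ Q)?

Q ∧ R = U ∧ U = U
(Q ∧ R) ↔ Q = U ↔ U = T  [1 − |½−½|]
R ∧ ((Q ∧ R) ↔ Q) = U ∧ T = U

U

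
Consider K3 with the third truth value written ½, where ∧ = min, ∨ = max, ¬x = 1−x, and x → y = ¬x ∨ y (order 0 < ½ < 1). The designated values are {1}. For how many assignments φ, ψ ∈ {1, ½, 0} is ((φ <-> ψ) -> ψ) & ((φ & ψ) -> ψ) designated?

Designated under: (φ=1, ψ=1); (φ=1, ψ=0); (φ=½, ψ=1); (φ=0, ψ=1).

4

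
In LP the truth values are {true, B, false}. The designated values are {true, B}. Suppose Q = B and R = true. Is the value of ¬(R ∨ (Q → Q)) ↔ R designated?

No

Q → Q = B → B = B
R ∨ (Q → Q) = true ∨ B = true
¬(R ∨ (Q → Q)) = ¬true = false
¬(R ∨ (Q → Q)) ↔ R = false ↔ true = false
false ∉ {true, B}.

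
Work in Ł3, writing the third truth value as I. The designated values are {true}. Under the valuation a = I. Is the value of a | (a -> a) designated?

a -> a = I -> I = true  [min(1, 1−½+½)]
a | (a -> a) = I | true = true
true ∈ {true}.

Yes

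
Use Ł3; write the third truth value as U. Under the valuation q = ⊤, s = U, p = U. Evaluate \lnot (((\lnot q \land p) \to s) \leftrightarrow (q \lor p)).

\lnot q = \lnot ⊤ = ⊥
\lnot q \land p = ⊥ \land U = ⊥
(\lnot q \land p) \to s = ⊥ \to U = ⊤  [min(1, 1−0+½)]
q \lor p = ⊤ \lor U = ⊤
((\lnot q \land p) \to s) \leftrightarrow (q \lor p) = ⊤ \leftrightarrow ⊤ = ⊤
\lnot (((\lnot q \land p) \to s) \leftrightarrow (q \lor p)) = \lnot ⊤ = ⊥

⊥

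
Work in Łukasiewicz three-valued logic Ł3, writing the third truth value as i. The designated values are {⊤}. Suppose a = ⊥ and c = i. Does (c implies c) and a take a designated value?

c implies c = i implies i = ⊤  [min(1, 1−½+½)]
(c implies c) and a = ⊤ and ⊥ = ⊥
⊥ ∉ {⊤}.

No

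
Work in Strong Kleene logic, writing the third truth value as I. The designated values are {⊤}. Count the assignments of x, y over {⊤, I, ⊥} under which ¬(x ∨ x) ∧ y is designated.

Designated under: (x=⊥, y=⊤).

1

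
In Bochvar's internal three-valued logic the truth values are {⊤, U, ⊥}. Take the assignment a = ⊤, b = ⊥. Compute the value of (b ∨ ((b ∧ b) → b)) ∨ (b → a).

⊤

b ∧ b = ⊥ ∧ ⊥ = ⊥
(b ∧ b) → b = ⊥ → ⊥ = ⊤
b ∨ ((b ∧ b) → b) = ⊥ ∨ ⊤ = ⊤
b → a = ⊥ → ⊤ = ⊤
(b ∨ ((b ∧ b) → b)) ∨ (b → a) = ⊤ ∨ ⊤ = ⊤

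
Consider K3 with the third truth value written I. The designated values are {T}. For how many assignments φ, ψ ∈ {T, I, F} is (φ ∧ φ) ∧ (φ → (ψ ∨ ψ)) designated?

Designated under: (φ=T, ψ=T).

1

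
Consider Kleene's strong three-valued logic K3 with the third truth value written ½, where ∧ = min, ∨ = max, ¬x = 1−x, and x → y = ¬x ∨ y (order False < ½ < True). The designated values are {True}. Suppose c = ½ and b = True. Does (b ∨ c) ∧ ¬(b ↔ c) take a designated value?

No

b ∨ c = True ∨ ½ = True
b ↔ c = True ↔ ½ = ½
¬(b ↔ c) = ¬½ = ½
(b ∨ c) ∧ ¬(b ↔ c) = True ∧ ½ = ½
½ ∉ {True}.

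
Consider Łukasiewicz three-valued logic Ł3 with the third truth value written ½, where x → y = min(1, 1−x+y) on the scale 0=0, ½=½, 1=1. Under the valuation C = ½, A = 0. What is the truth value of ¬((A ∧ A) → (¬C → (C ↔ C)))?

0

A ∧ A = 0 ∧ 0 = 0
¬C = ¬½ = ½
C ↔ C = ½ ↔ ½ = 1  [1 − |½−½|]
¬C → (C ↔ C) = ½ → 1 = 1
(A ∧ A) → (¬C → (C ↔ C)) = 0 → 1 = 1
¬((A ∧ A) → (¬C → (C ↔ C))) = ¬1 = 0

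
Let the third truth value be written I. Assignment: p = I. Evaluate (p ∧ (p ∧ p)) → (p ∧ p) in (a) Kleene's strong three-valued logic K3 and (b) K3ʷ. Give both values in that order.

I; I

In Kleene's strong three-valued logic K3: p ∧ p = I ∧ I = I
p ∧ (p ∧ p) = I ∧ I = I
p ∧ p = I ∧ I = I
(p ∧ (p ∧ p)) → (p ∧ p) = I → I = I  [¬I ∨ I]
In K3ʷ: p ∧ p = I ∧ I = I
p ∧ (p ∧ p) = I ∧ I = I
p ∧ p = I ∧ I = I
(p ∧ (p ∧ p)) → (p ∧ p) = I → I = I  [any arg is the third value ⇒ result is the third value]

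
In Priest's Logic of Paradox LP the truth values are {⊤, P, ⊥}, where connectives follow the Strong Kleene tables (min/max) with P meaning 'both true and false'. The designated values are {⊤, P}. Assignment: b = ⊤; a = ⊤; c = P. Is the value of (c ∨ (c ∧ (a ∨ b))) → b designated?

a ∨ b = ⊤ ∨ ⊤ = ⊤
c ∧ (a ∨ b) = P ∧ ⊤ = P
c ∨ (c ∧ (a ∨ b)) = P ∨ P = P
(c ∨ (c ∧ (a ∨ b))) → b = P → ⊤ = ⊤  [¬P ∨ ⊤]
⊤ ∈ {⊤, P}.

Yes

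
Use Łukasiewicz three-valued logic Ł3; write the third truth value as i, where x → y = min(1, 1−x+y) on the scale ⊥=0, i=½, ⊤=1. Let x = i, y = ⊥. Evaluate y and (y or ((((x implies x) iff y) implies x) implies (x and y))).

x implies x = i implies i = ⊤
(x implies x) iff y = ⊤ iff ⊥ = ⊥
((x implies x) iff y) implies x = ⊥ implies i = ⊤
x and y = i and ⊥ = ⊥
(((x implies x) iff y) implies x) implies (x and y) = ⊤ implies ⊥ = ⊥
y or ((((x implies x) iff y) implies x) implies (x and y)) = ⊥ or ⊥ = ⊥
y and (y or ((((x implies x) iff y) implies x) implies (x and y))) = ⊥ and ⊥ = ⊥

⊥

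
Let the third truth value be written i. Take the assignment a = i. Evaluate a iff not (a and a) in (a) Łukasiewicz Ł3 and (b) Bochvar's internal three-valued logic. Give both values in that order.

In Łukasiewicz Ł3: a and a = i and i = i
not (a and a) = not i = i
a iff not (a and a) = i iff i = ⊤
In Bochvar's internal three-valued logic: a and a = i and i = i
not (a and a) = not i = i
a iff not (a and a) = i iff i = i
They differ because Łukasiewicz Ł3 and Bochvar's internal three-valued logic treat i differently under the binary connectives.

⊤; i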